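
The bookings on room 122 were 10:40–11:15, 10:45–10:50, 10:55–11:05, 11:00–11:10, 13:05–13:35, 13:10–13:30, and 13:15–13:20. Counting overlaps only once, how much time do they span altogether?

Merged: 10:40-11:15, 13:05-13:35.
Lengths: 35 min + 30 min = 1 h 5 min.

1 h 5 min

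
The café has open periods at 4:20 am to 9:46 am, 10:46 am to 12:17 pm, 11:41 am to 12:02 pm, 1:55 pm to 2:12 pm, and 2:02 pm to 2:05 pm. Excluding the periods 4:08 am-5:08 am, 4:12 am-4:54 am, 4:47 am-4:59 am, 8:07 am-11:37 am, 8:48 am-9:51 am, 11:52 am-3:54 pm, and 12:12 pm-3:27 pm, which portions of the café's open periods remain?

5:08 am–8:07 am, 11:37 am–11:52 am

A, merged: 4:20 am–9:46 am, 10:46 am–12:17 pm, 1:55 pm–2:12 pm.
B, merged: 4:08 am–5:08 am, 8:07 am–11:37 am, 11:52 am–3:54 pm.
4:20 am–9:46 am minus B → 5:08 am–8:07 am.
10:46 am–12:17 pm minus B → 11:37 am–11:52 am.
1:55 pm–2:12 pm: fully covered by B → removed.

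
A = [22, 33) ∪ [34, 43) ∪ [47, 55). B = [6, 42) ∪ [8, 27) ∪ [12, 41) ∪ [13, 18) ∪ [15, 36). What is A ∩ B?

[22, 33) ∪ [34, 42)

Merge the second list: [6, 42).
[22, 33) meets the second set on [22, 33).
[34, 43) meets the second set on [34, 42).
[47, 55): no overlap with the second set.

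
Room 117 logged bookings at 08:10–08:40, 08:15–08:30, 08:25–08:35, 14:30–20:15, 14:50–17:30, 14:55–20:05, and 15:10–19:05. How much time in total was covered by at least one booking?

Merged: 08:10–08:40, 14:30–20:15.
Lengths: 30 min + 5 h 45 min = 6 h 15 min.

6 h 15 min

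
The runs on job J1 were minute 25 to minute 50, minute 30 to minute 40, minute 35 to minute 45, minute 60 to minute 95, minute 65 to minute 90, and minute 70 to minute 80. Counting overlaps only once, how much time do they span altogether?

60 minutes

Merged: minute 25 to minute 50, minute 60 to minute 95.
Lengths: 25 minutes + 35 minutes = 60 minutes.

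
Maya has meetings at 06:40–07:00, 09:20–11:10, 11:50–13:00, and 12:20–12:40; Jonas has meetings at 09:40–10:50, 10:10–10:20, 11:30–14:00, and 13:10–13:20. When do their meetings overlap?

09:40–10:50, 11:50–13:00

Merge the first list: 06:40–07:00, 09:20–11:10, 11:50–13:00.
Merge the second list: 09:40–10:50, 11:30–14:00.
06:40–07:00 meets no B interval.
09:20–11:10 ∩ B → 09:40–10:50.
11:50–13:00 ∩ B → 11:50–13:00.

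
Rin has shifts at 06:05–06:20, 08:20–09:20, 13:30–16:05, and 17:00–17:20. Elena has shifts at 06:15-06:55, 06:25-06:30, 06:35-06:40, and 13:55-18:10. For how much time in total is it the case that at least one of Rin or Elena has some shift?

Second set merges to 06:15–06:55, 13:55–18:10.
A ∪ B = 06:05–06:55, 08:20–09:20, 13:30–18:10.
Total: 50 min + 1 h + 4 h 40 min = 6 h 30 min.

6 h 30 min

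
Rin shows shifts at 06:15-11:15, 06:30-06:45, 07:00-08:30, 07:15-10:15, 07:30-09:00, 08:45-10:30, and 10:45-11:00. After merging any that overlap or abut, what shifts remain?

06:15–11:15

06:30–06:45 overlaps/touches 06:15–11:15 → extend to 06:15–11:15.
07:00–08:30 overlaps/touches 06:15–11:15 → extend to 06:15–11:15.
07:15–10:15 overlaps/touches 06:15–11:15 → extend to 06:15–11:15.
07:30–09:00 overlaps/touches 06:15–11:15 → extend to 06:15–11:15.
08:45–10:30 overlaps/touches 06:15–11:15 → extend to 06:15–11:15.
10:45–11:00 overlaps/touches 06:15–11:15 → extend to 06:15–11:15.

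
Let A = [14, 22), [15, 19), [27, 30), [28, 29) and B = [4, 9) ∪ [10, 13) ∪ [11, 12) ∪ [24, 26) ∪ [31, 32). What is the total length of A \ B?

A, merged: [14, 22), [27, 30).
B, merged: [4, 9), [10, 13), [24, 26), [31, 32).
A \ B = [14, 22), [27, 30).
Total: 8 + 3 = 11.

11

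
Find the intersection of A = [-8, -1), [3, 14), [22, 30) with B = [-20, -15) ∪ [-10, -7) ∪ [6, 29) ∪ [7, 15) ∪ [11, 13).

Merge the second list: [-20, -15), [-10, -7), [6, 29).
[-8, -1) meets the second set on [-8, -7).
[3, 14) meets the second set on [6, 14).
[22, 30) meets the second set on [22, 29).

[-8, -7) ∪ [6, 14) ∪ [22, 29)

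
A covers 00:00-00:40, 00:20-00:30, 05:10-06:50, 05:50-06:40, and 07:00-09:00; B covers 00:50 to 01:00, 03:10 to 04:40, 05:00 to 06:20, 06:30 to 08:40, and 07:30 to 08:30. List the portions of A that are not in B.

First set merges to 00:00–00:40, 05:10–06:50, 07:00–09:00.
Second set merges to 00:50–01:00, 03:10–04:40, 05:00–06:20, 06:30–08:40.
00:00–00:40: nothing removed.
05:10–06:50 \ B = 06:20–06:30.
07:00–09:00 \ B = 08:40–09:00.

00:00–00:40, 06:20–06:30, 08:40–09:00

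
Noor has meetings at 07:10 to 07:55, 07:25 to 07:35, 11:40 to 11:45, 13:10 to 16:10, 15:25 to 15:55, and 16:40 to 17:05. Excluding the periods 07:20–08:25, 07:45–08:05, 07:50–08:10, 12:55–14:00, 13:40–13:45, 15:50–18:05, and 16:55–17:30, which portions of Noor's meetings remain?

07:10-07:20, 11:40-11:45, 14:00-15:50

Merge the first list: 07:10-07:55, 11:40-11:45, 13:10-16:10, 16:40-17:05.
Merge the second list: 07:20-08:25, 12:55-14:00, 15:50-18:05.
07:10-07:55 with B removed leaves 07:10-07:20.
11:40-11:45 is untouched.
13:10-16:10 with B removed leaves 14:00-15:50.
16:40-17:05 lies entirely inside B → drops out.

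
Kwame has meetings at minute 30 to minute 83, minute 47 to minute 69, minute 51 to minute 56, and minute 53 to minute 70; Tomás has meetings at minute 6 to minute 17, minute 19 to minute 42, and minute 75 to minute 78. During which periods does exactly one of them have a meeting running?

minute 6 to minute 17, minute 19 to minute 30, minute 42 to minute 75, minute 78 to minute 83

First set merges to minute 30 to minute 83.
Only in the first: minute 42 to minute 75, minute 78 to minute 83.
Only in the second: minute 6 to minute 17, minute 19 to minute 30.
Together these are the periods covered by exactly one.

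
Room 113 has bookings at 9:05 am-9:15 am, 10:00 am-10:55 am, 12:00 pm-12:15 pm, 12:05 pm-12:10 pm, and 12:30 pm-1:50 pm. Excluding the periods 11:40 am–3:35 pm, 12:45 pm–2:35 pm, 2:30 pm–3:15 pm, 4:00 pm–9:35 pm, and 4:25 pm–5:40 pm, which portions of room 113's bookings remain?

Merge the first list: 9:05 am–9:15 am, 10:00 am–10:55 am, 12:00 pm–12:15 pm, 12:30 pm–1:50 pm.
Merge the second list: 11:40 am–3:35 pm, 4:00 pm–9:35 pm.
9:05 am–9:15 am: no B overlap → unchanged.
10:00 am–10:55 am: no B overlap → unchanged.
12:00 pm–12:15 pm: fully covered by B → removed.
12:30 pm–1:50 pm: fully covered by B → removed.

9:05 am–9:15 am, 10:00 am–10:55 am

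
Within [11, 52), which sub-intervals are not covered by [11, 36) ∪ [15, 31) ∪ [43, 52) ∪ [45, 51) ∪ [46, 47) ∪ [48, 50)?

After merging, the occupied span is [11, 36), [43, 52).
Complement within [11, 52): [36, 43).

[36, 43)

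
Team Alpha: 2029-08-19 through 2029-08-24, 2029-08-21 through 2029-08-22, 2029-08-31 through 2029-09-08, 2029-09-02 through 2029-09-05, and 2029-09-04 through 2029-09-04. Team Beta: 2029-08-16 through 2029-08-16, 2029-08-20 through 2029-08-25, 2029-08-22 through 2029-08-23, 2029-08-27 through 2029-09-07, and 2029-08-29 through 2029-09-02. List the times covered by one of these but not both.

First set merges to 2029-08-19 through 2029-08-24, 2029-08-31 through 2029-09-08.
Second set merges to 2029-08-16 through 2029-08-16, 2029-08-20 through 2029-08-25, 2029-08-27 through 2029-09-07.
Only in the first: 2029-08-19 through 2029-08-19, 2029-09-08 through 2029-09-08.
Only in the second: 2029-08-16 through 2029-08-16, 2029-08-25 through 2029-08-25, 2029-08-27 through 2029-08-30.
Together these are the periods covered by exactly one.

2029-08-16 through 2029-08-16, 2029-08-19 through 2029-08-19, 2029-08-25 through 2029-08-25, 2029-08-27 through 2029-08-30, 2029-09-08 through 2029-09-08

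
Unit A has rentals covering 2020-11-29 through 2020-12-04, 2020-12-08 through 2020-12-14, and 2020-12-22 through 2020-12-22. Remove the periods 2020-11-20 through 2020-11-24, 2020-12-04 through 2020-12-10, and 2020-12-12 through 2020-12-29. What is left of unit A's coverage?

2020-11-29 through 2020-12-03, 2020-12-11 through 2020-12-11

2020-11-29 through 2020-12-04 minus B → 2020-11-29 through 2020-12-03.
2020-12-08 through 2020-12-14 minus B → 2020-12-11 through 2020-12-11.
2020-12-22 through 2020-12-22: fully covered by B → removed.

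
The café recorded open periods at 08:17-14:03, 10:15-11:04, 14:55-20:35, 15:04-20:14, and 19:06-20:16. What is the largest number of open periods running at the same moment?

Sweep endpoints in order; track running count of active intervals.
Peak of 3 reached at 19:06.

3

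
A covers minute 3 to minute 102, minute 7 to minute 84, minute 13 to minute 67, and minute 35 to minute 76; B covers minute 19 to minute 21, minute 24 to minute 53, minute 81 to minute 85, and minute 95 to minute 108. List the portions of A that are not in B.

Merge the first list: minute 3 to minute 102.
minute 3 to minute 102 with B removed leaves minute 3 to minute 19, minute 21 to minute 24, minute 53 to minute 81, minute 85 to minute 95.

minute 3 to minute 19, minute 21 to minute 24, minute 53 to minute 81, minute 85 to minute 95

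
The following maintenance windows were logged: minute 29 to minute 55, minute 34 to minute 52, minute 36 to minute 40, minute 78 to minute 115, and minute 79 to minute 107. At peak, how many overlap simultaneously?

Sweep endpoints in order; track running count of active intervals.
Peak of 3 reached at minute 36.

3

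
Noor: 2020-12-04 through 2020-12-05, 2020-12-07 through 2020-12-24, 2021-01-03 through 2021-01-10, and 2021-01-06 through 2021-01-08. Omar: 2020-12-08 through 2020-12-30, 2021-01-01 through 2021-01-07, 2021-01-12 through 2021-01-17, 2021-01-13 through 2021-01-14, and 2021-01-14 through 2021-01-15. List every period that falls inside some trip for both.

First set merges to 2020-12-04 through 2020-12-05, 2020-12-07 through 2020-12-24, 2021-01-03 through 2021-01-10.
Second set merges to 2020-12-08 through 2020-12-30, 2021-01-01 through 2021-01-07, 2021-01-12 through 2021-01-17.
2020-12-04 through 2020-12-05: no overlap with the second set.
2020-12-07 through 2020-12-24 meets the second set on 2020-12-08 through 2020-12-24.
2021-01-03 through 2021-01-10 meets the second set on 2021-01-03 through 2021-01-07.

2020-12-08 through 2020-12-24, 2021-01-03 through 2021-01-07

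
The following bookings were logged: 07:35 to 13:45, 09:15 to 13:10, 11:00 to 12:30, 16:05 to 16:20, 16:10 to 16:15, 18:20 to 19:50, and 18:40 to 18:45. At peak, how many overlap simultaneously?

Sweep endpoints in order; track running count of active intervals.
Peak of 3 reached at 11:00.

3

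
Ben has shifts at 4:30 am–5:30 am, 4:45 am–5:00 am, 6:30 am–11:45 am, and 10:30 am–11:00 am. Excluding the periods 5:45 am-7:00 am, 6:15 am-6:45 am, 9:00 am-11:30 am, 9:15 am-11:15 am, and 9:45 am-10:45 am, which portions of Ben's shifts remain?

A, merged: 4:30 am–5:30 am, 6:30 am–11:45 am.
B, merged: 5:45 am–7:00 am, 9:00 am–11:30 am.
4:30 am–5:30 am is untouched.
6:30 am–11:45 am with B removed leaves 7:00 am–9:00 am, 11:30 am–11:45 am.

4:30 am–5:30 am, 7:00 am–9:00 am, 11:30 am–11:45 am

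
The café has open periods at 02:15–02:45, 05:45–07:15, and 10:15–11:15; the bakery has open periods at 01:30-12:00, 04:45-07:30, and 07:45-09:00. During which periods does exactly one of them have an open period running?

01:30-02:15, 02:45-05:45, 07:15-10:15, 11:15-12:00

Merge the second list: 01:30-12:00.
Only in the first: none.
Only in the second: 01:30-02:15, 02:45-05:45, 07:15-10:15, 11:15-12:00.
Together these are the periods covered by exactly one.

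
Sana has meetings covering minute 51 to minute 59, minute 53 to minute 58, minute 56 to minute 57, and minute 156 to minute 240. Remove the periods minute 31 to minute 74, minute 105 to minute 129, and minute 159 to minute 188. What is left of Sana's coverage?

First set merges to minute 51 to minute 59, minute 156 to minute 240.
minute 51 to minute 59 lies entirely inside B → drops out.
minute 156 to minute 240 with B removed leaves minute 156 to minute 159, minute 188 to minute 240.

minute 156 to minute 159, minute 188 to minute 240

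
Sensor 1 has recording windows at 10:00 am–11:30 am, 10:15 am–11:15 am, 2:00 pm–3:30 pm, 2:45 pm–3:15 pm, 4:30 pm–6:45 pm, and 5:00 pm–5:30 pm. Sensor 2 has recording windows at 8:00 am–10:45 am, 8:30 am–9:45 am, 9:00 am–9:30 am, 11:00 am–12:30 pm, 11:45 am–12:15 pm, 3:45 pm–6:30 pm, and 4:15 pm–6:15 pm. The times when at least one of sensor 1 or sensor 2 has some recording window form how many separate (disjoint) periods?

3

Merge the first list: 10:00 am–11:30 am, 2:00 pm–3:30 pm, 4:30 pm–6:45 pm.
Merge the second list: 8:00 am–10:45 am, 11:00 am–12:30 pm, 3:45 pm–6:30 pm.
A ∪ B = 8:00 am–12:30 pm, 2:00 pm–3:30 pm, 3:45 pm–6:45 pm.
That is 3 disjoint pieces.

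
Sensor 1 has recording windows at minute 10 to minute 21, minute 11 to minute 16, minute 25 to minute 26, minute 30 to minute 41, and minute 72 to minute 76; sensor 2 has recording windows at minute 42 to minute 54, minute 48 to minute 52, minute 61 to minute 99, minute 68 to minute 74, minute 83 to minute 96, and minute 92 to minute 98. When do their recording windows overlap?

minute 72 to minute 76

First set merges to minute 10 to minute 21, minute 25 to minute 26, minute 30 to minute 41, minute 72 to minute 76.
Second set merges to minute 42 to minute 54, minute 61 to minute 99.
minute 10 to minute 21 falls entirely outside B.
minute 25 to minute 26 falls entirely outside B.
minute 30 to minute 41 falls entirely outside B.
minute 72 to minute 76 overlaps B on minute 72 to minute 76.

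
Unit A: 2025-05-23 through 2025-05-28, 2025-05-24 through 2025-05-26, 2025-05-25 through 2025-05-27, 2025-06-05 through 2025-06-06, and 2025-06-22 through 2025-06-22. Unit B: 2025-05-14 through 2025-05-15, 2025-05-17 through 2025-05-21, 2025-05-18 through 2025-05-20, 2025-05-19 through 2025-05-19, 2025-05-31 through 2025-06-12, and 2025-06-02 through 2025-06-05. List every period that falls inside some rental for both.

A, merged: 2025-05-23 through 2025-05-28, 2025-06-05 through 2025-06-06, 2025-06-22 through 2025-06-22.
B, merged: 2025-05-14 through 2025-05-15, 2025-05-17 through 2025-05-21, 2025-05-31 through 2025-06-12.
2025-05-23 through 2025-05-28 falls entirely outside B.
2025-06-05 through 2025-06-06 overlaps B on 2025-06-05 through 2025-06-06.
2025-06-22 through 2025-06-22 falls entirely outside B.

2025-06-05 through 2025-06-06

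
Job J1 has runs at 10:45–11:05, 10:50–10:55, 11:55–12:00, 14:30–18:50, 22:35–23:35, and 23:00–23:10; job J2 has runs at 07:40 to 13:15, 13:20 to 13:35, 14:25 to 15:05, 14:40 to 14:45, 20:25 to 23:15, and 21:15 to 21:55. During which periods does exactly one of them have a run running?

07:40–10:45, 11:05–11:55, 12:00–13:15, 13:20–13:35, 14:25–14:30, 15:05–18:50, 20:25–22:35, 23:15–23:35

First set merges to 10:45–11:05, 11:55–12:00, 14:30–18:50, 22:35–23:35.
Second set merges to 07:40–13:15, 13:20–13:35, 14:25–15:05, 20:25–23:15.
A but not B: 15:05–18:50, 23:15–23:35.
B but not A: 07:40–10:45, 11:05–11:55, 12:00–13:15, 13:20–13:35, 14:25–14:30, 20:25–22:35.
Combining gives A △ B.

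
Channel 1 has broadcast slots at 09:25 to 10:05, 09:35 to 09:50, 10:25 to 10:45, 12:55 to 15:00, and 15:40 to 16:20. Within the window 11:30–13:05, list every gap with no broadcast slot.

11:30-12:55

Covered (merged): 09:25-10:05, 10:25-10:45, 12:55-15:00, 15:40-16:20.
Gaps within 11:30-13:05: 11:30-12:55.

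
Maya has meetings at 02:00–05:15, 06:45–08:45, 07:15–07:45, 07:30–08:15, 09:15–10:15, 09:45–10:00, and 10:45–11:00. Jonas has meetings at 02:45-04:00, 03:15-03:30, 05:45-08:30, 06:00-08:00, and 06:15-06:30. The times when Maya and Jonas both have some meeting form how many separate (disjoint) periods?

Merge the first list: 02:00–05:15, 06:45–08:45, 09:15–10:15, 10:45–11:00.
Merge the second list: 02:45–04:00, 05:45–08:30.
A ∩ B = 02:45–04:00, 06:45–08:30.
That is 2 disjoint pieces.

2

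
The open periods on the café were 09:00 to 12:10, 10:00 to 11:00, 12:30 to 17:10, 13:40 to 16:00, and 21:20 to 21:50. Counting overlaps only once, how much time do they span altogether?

8 h 20 min

Merged: 09:00–12:10, 12:30–17:10, 21:20–21:50.
Lengths: 3 h 10 min + 4 h 40 min + 30 min = 8 h 20 min.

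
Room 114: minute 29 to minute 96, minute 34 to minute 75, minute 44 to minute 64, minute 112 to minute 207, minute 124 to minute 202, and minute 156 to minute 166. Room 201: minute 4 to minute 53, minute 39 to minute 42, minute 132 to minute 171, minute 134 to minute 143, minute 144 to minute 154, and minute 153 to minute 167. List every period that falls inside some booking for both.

minute 29 to minute 53, minute 132 to minute 171

First set merges to minute 29 to minute 96, minute 112 to minute 207.
Second set merges to minute 4 to minute 53, minute 132 to minute 171.
minute 29 to minute 96 ∩ B → minute 29 to minute 53.
minute 112 to minute 207 ∩ B → minute 132 to minute 171.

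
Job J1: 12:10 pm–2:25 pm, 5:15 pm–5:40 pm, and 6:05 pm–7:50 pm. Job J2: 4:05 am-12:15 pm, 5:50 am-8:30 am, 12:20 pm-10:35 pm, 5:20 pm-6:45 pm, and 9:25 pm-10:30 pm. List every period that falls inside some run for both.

12:10 pm-12:15 pm, 12:20 pm-2:25 pm, 5:15 pm-5:40 pm, 6:05 pm-7:50 pm

Second set merges to 4:05 am-12:15 pm, 12:20 pm-10:35 pm.
12:10 pm-2:25 pm ∩ B → 12:10 pm-12:15 pm, 12:20 pm-2:25 pm.
5:15 pm-5:40 pm ∩ B → 5:15 pm-5:40 pm.
6:05 pm-7:50 pm ∩ B → 6:05 pm-7:50 pm.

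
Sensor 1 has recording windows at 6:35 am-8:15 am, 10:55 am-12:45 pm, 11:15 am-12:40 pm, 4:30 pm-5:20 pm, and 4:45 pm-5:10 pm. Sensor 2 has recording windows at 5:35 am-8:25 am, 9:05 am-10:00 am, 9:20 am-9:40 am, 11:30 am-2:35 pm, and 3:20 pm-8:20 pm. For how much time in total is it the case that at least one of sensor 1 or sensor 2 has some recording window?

12 h 25 min

A, merged: 6:35 am-8:15 am, 10:55 am-12:45 pm, 4:30 pm-5:20 pm.
B, merged: 5:35 am-8:25 am, 9:05 am-10:00 am, 11:30 am-2:35 pm, 3:20 pm-8:20 pm.
A ∪ B = 5:35 am-8:25 am, 9:05 am-10:00 am, 10:55 am-2:35 pm, 3:20 pm-8:20 pm.
Total: 2 h 50 min + 55 min + 3 h 40 min + 5 h = 12 h 25 min.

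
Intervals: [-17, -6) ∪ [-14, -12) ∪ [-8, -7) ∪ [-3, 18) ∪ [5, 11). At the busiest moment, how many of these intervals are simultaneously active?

Walk the sorted start/end points keeping a running depth.
The depth first hits 2 at -14.

2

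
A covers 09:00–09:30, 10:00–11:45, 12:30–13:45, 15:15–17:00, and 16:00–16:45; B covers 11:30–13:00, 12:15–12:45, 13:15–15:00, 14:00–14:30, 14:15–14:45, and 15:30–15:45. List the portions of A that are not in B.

09:00-09:30, 10:00-11:30, 13:00-13:15, 15:15-15:30, 15:45-17:00

A, merged: 09:00-09:30, 10:00-11:45, 12:30-13:45, 15:15-17:00.
B, merged: 11:30-13:00, 13:15-15:00, 15:30-15:45.
09:00-09:30 is untouched.
10:00-11:45 with B removed leaves 10:00-11:30.
12:30-13:45 with B removed leaves 13:00-13:15.
15:15-17:00 with B removed leaves 15:15-15:30, 15:45-17:00.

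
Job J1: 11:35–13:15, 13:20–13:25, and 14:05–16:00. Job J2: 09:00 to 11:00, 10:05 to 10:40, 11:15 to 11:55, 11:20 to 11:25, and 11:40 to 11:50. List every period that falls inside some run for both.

11:35–11:55

Second set merges to 09:00–11:00, 11:15–11:55.
11:35–13:15 meets the second set on 11:35–11:55.
13:20–13:25: no overlap with the second set.
14:05–16:00: no overlap with the second set.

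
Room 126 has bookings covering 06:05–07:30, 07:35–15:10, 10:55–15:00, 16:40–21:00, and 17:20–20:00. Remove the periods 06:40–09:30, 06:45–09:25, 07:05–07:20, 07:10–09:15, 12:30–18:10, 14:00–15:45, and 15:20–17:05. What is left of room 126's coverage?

A, merged: 06:05–07:30, 07:35–15:10, 16:40–21:00.
B, merged: 06:40–09:30, 12:30–18:10.
06:05–07:30 minus B → 06:05–06:40.
07:35–15:10 minus B → 09:30–12:30.
16:40–21:00 minus B → 18:10–21:00.

06:05–06:40, 09:30–12:30, 18:10–21:00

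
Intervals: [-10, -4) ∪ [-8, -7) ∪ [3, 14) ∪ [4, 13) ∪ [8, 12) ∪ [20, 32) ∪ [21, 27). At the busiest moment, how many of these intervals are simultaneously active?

3

At 8, 3 of the intervals are simultaneously active.
No point has more.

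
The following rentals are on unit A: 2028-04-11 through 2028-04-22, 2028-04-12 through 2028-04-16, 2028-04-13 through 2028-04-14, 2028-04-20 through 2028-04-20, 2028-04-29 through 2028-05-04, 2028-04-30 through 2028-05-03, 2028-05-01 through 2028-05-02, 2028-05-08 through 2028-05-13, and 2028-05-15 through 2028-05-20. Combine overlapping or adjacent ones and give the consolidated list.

2028-04-12 through 2028-04-16 overlaps/touches 2028-04-11 through 2028-04-22 → extend to 2028-04-11 through 2028-04-22.
2028-04-13 through 2028-04-14 overlaps/touches 2028-04-11 through 2028-04-22 → extend to 2028-04-11 through 2028-04-22.
2028-04-20 through 2028-04-20 overlaps/touches 2028-04-11 through 2028-04-22 → extend to 2028-04-11 through 2028-04-22.
2028-04-29 through 2028-05-04 is disjoint → start new block.
2028-04-30 through 2028-05-03 overlaps/touches 2028-04-29 through 2028-05-04 → extend to 2028-04-29 through 2028-05-04.
2028-05-01 through 2028-05-02 overlaps/touches 2028-04-29 through 2028-05-04 → extend to 2028-04-29 through 2028-05-04.
2028-05-08 through 2028-05-13 is disjoint → start new block.
2028-05-15 through 2028-05-20 is disjoint → start new block.

2028-04-11 through 2028-04-22, 2028-04-29 through 2028-05-04, 2028-05-08 through 2028-05-13, 2028-05-15 through 2028-05-20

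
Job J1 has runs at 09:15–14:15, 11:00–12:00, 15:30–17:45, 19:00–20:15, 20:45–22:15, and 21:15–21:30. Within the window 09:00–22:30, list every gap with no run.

After merging, the occupied span is 09:15–14:15, 15:30–17:45, 19:00–20:15, 20:45–22:15.
Uncovered inside 09:00–22:30: 09:00–09:15, 14:15–15:30, 17:45–19:00, 20:15–20:45, 22:15–22:30.

09:00–09:15, 14:15–15:30, 17:45–19:00, 20:15–20:45, 22:15–22:30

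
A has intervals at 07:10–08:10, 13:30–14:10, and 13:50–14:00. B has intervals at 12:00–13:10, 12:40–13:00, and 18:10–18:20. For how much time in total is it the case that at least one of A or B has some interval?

Merge the first list: 07:10–08:10, 13:30–14:10.
Merge the second list: 12:00–13:10, 18:10–18:20.
A ∪ B = 07:10–08:10, 12:00–13:10, 13:30–14:10, 18:10–18:20.
Total: 1 h + 1 h 10 min + 40 min + 10 min = 3 h.

3 h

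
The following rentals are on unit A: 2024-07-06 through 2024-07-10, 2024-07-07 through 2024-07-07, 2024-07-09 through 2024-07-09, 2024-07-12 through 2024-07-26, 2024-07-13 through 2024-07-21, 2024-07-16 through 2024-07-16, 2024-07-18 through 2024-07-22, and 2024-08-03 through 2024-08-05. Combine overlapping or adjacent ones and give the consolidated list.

2024-07-06 through 2024-07-10, 2024-07-12 through 2024-07-26, 2024-08-03 through 2024-08-05

2024-07-07 through 2024-07-07 overlaps/touches 2024-07-06 through 2024-07-10 → extend to 2024-07-06 through 2024-07-10.
2024-07-09 through 2024-07-09 overlaps/touches 2024-07-06 through 2024-07-10 → extend to 2024-07-06 through 2024-07-10.
2024-07-12 through 2024-07-26 is disjoint → start new block.
2024-07-13 through 2024-07-21 overlaps/touches 2024-07-12 through 2024-07-26 → extend to 2024-07-12 through 2024-07-26.
2024-07-16 through 2024-07-16 overlaps/touches 2024-07-12 through 2024-07-26 → extend to 2024-07-12 through 2024-07-26.
2024-07-18 through 2024-07-22 overlaps/touches 2024-07-12 through 2024-07-26 → extend to 2024-07-12 through 2024-07-26.
2024-08-03 through 2024-08-05 is disjoint → start new block.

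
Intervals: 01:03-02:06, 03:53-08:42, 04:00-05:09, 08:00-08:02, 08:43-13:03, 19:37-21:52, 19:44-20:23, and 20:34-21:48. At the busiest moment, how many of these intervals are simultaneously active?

At 04:00, 2 of the intervals are simultaneously active.
No point has more.

2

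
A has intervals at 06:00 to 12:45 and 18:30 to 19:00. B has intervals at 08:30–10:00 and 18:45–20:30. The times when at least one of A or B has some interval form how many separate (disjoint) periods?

A ∪ B = 06:00–12:45, 18:30–20:30.
That is 2 disjoint pieces.

2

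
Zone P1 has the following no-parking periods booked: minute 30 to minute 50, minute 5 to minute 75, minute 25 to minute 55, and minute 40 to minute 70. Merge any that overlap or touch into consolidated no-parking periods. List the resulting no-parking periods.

minute 5 to minute 75

Sort by start: minute 5 to minute 75, minute 25 to minute 55, minute 30 to minute 50, minute 40 to minute 70.
minute 25 to minute 55 overlaps/touches minute 5 to minute 75 → extend to minute 5 to minute 75.
minute 30 to minute 50 overlaps/touches minute 5 to minute 75 → extend to minute 5 to minute 75.
minute 40 to minute 70 overlaps/touches minute 5 to minute 75 → extend to minute 5 to minute 75.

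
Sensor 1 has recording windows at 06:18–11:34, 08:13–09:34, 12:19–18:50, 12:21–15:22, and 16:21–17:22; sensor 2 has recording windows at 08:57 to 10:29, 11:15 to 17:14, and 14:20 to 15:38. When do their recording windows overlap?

Merge the first list: 06:18-11:34, 12:19-18:50.
Merge the second list: 08:57-10:29, 11:15-17:14.
06:18-11:34 ∩ B → 08:57-10:29, 11:15-11:34.
12:19-18:50 ∩ B → 12:19-17:14.

08:57-10:29, 11:15-11:34, 12:19-17:14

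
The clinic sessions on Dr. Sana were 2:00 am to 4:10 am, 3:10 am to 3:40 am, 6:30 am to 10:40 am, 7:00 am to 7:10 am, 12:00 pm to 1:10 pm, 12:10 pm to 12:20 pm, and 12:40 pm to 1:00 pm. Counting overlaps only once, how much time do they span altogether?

7 h 30 min

Merged: 2:00 am–4:10 am, 6:30 am–10:40 am, 12:00 pm–1:10 pm.
Lengths: 2 h 10 min + 4 h 10 min + 1 h 10 min = 7 h 30 min.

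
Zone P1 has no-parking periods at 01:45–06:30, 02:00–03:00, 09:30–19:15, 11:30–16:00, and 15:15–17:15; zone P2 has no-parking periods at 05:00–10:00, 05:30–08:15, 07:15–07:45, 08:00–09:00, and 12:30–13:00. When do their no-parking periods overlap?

05:00–06:30, 09:30–10:00, 12:30–13:00

First set merges to 01:45–06:30, 09:30–19:15.
Second set merges to 05:00–10:00, 12:30–13:00.
01:45–06:30 meets the second set on 05:00–06:30.
09:30–19:15 meets the second set on 09:30–10:00, 12:30–13:00.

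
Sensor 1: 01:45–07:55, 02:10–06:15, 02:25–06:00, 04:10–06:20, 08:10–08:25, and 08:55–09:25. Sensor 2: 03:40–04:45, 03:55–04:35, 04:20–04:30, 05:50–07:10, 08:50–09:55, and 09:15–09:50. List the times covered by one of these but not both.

Merge the first list: 01:45–07:55, 08:10–08:25, 08:55–09:25.
Merge the second list: 03:40–04:45, 05:50–07:10, 08:50–09:55.
A but not B: 01:45–03:40, 04:45–05:50, 07:10–07:55, 08:10–08:25.
B but not A: 08:50–08:55, 09:25–09:55.
Combining gives A △ B.

01:45–03:40, 04:45–05:50, 07:10–07:55, 08:10–08:25, 08:50–08:55, 09:25–09:55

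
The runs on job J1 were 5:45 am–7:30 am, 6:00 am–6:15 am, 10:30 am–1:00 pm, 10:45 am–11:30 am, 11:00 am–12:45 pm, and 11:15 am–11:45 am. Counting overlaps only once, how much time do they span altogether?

Merged: 5:45 am-7:30 am, 10:30 am-1:00 pm.
Lengths: 1 h 45 min + 2 h 30 min = 4 h 15 min.

4 h 15 min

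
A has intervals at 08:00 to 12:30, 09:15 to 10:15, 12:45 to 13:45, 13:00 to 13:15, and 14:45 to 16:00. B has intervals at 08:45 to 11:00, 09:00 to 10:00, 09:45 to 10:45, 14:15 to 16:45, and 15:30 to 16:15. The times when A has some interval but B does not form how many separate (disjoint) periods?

3

First set merges to 08:00–12:30, 12:45–13:45, 14:45–16:00.
Second set merges to 08:45–11:00, 14:15–16:45.
A \ B = 08:00–08:45, 11:00–12:30, 12:45–13:45.
That is 3 disjoint pieces.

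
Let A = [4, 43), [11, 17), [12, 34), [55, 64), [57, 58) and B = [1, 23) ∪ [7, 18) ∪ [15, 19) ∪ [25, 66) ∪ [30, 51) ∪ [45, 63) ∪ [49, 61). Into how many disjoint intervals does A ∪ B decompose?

Merge the first list: [4, 43), [55, 64).
Merge the second list: [1, 23), [25, 66).
A ∪ B = [1, 66).
That is 1 disjoint piece.

1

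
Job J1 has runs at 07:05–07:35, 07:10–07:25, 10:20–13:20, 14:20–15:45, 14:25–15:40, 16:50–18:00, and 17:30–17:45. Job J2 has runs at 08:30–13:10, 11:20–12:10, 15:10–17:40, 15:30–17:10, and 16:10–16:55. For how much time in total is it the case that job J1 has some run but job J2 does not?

1 h 50 min

A, merged: 07:05–07:35, 10:20–13:20, 14:20–15:45, 16:50–18:00.
B, merged: 08:30–13:10, 15:10–17:40.
A \ B = 07:05–07:35, 13:10–13:20, 14:20–15:10, 17:40–18:00.
Total: 30 min + 10 min + 50 min + 20 min = 1 h 50 min.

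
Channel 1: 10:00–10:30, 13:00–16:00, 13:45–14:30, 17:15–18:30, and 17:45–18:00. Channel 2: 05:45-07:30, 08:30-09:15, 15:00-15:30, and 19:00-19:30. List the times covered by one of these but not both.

First set merges to 10:00–10:30, 13:00–16:00, 17:15–18:30.
A but not B: 10:00–10:30, 13:00–15:00, 15:30–16:00, 17:15–18:30.
B but not A: 05:45–07:30, 08:30–09:15, 19:00–19:30.
Combining gives A △ B.

05:45–07:30, 08:30–09:15, 10:00–10:30, 13:00–15:00, 15:30–16:00, 17:15–18:30, 19:00–19:30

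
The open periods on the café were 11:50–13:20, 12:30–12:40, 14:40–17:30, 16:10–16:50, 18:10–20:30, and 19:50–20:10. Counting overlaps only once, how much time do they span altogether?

Merged: 11:50-13:20, 14:40-17:30, 18:10-20:30.
Lengths: 1 h 30 min + 2 h 50 min + 2 h 20 min = 6 h 40 min.

6 h 40 min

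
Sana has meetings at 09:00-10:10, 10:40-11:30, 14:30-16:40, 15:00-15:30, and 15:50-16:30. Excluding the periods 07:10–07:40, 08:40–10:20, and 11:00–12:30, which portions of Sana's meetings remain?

10:40-11:00, 14:30-16:40

Merge the first list: 09:00-10:10, 10:40-11:30, 14:30-16:40.
09:00-10:10 lies entirely inside B → drops out.
10:40-11:30 with B removed leaves 10:40-11:00.
14:30-16:40 is untouched.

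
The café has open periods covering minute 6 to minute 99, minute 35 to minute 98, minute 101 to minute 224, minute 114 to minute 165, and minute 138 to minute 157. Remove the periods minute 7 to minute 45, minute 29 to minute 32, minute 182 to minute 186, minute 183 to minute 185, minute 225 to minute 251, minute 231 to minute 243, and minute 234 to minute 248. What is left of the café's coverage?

minute 6 to minute 7, minute 45 to minute 99, minute 101 to minute 182, minute 186 to minute 224

Merge the first list: minute 6 to minute 99, minute 101 to minute 224.
Merge the second list: minute 7 to minute 45, minute 182 to minute 186, minute 225 to minute 251.
minute 6 to minute 99 with B removed leaves minute 6 to minute 7, minute 45 to minute 99.
minute 101 to minute 224 with B removed leaves minute 101 to minute 182, minute 186 to minute 224.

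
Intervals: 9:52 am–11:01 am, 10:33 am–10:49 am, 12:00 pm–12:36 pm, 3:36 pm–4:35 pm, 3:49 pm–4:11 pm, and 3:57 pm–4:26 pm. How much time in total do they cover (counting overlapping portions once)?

Merged: 9:52 am-11:01 am, 12:00 pm-12:36 pm, 3:36 pm-4:35 pm.
Lengths: 1 h 9 min + 36 min + 59 min = 2 h 44 min.

2 h 44 min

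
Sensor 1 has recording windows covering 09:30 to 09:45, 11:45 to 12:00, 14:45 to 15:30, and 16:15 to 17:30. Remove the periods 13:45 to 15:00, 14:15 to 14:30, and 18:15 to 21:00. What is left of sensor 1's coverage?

09:30-09:45, 11:45-12:00, 15:00-15:30, 16:15-17:30

Second set merges to 13:45-15:00, 18:15-21:00.
09:30-09:45 is untouched.
11:45-12:00 is untouched.
14:45-15:30 with B removed leaves 15:00-15:30.
16:15-17:30 is untouched.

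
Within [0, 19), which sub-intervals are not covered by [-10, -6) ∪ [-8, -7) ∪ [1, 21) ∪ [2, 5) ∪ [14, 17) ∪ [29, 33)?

[0, 1)

The merged coverage is [-10, -6), [1, 21), [29, 33).
Gaps within [0, 19): [0, 1).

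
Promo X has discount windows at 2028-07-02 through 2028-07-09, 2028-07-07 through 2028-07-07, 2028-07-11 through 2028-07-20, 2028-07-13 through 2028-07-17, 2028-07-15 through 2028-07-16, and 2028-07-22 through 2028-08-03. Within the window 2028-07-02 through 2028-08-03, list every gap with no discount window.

2028-07-10 through 2028-07-10, 2028-07-21 through 2028-07-21

Covered (merged): 2028-07-02 through 2028-07-09, 2028-07-11 through 2028-07-20, 2028-07-22 through 2028-08-03.
Uncovered inside 2028-07-02 through 2028-08-03: 2028-07-10 through 2028-07-10, 2028-07-21 through 2028-07-21.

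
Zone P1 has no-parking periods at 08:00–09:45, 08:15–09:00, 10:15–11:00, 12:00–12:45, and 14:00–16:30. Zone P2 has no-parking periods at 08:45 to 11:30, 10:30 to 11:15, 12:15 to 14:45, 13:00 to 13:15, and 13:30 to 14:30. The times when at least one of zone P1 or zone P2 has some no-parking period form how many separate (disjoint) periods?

2

Merge the first list: 08:00–09:45, 10:15–11:00, 12:00–12:45, 14:00–16:30.
Merge the second list: 08:45–11:30, 12:15–14:45.
A ∪ B = 08:00–11:30, 12:00–16:30.
That is 2 disjoint pieces.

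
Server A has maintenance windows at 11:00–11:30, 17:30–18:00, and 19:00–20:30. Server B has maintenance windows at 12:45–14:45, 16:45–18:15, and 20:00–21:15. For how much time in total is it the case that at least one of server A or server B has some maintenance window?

A ∪ B = 11:00–11:30, 12:45–14:45, 16:45–18:15, 19:00–21:15.
Total: 30 min + 2 h + 1 h 30 min + 2 h 15 min = 6 h 15 min.

6 h 15 min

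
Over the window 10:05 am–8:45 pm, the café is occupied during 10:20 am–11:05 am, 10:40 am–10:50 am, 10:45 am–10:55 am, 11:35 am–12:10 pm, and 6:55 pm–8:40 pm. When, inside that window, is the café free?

Covered (merged): 10:20 am–11:05 am, 11:35 am–12:10 pm, 6:55 pm–8:40 pm.
Gaps within 10:05 am–8:45 pm: 10:05 am–10:20 am, 11:05 am–11:35 am, 12:10 pm–6:55 pm, 8:40 pm–8:45 pm.

10:05 am–10:20 am, 11:05 am–11:35 am, 12:10 pm–6:55 pm, 8:40 pm–8:45 pm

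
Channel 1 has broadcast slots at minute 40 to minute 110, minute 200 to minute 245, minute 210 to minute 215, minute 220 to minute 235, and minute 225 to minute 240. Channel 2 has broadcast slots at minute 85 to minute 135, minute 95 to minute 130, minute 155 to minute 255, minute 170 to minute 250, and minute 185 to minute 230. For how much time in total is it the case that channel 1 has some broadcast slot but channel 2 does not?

A, merged: minute 40 to minute 110, minute 200 to minute 245.
B, merged: minute 85 to minute 135, minute 155 to minute 255.
A \ B = minute 40 to minute 85.
Total: 45 minutes.

45 minutes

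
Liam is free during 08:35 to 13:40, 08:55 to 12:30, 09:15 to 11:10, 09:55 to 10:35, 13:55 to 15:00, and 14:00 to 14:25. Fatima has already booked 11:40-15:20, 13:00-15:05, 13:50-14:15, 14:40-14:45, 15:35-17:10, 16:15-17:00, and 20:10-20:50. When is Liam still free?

First set merges to 08:35–13:40, 13:55–15:00.
Second set merges to 11:40–15:20, 15:35–17:10, 20:10–20:50.
08:35–13:40 with B removed leaves 08:35–11:40.
13:55–15:00 lies entirely inside B → drops out.

08:35–11:40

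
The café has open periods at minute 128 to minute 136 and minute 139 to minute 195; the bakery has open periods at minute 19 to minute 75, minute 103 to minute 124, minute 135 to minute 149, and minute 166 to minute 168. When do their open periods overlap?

minute 135 to minute 136, minute 139 to minute 149, minute 166 to minute 168

minute 128 to minute 136 ∩ B → minute 135 to minute 136.
minute 139 to minute 195 ∩ B → minute 139 to minute 149, minute 166 to minute 168.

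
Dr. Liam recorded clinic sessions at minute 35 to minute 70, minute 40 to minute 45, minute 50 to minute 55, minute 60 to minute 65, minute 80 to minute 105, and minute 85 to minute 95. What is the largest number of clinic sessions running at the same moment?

Walk the sorted start/end points keeping a running depth.
The depth first hits 2 at minute 40.

2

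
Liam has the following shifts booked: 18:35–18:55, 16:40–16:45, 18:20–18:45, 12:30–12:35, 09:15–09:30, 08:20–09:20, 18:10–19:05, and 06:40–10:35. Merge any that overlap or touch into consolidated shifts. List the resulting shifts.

06:40–10:35, 12:30–12:35, 16:40–16:45, 18:10–19:05

Sort by start: 06:40–10:35, 08:20–09:20, 09:15–09:30, 12:30–12:35, 16:40–16:45, 18:10–19:05, 18:20–18:45, 18:35–18:55.
08:20–09:20 overlaps/touches 06:40–10:35 → extend to 06:40–10:35.
09:15–09:30 overlaps/touches 06:40–10:35 → extend to 06:40–10:35.
12:30–12:35 is disjoint → start new block.
16:40–16:45 is disjoint → start new block.
18:10–19:05 is disjoint → start new block.
18:20–18:45 overlaps/touches 18:10–19:05 → extend to 18:10–19:05.
18:35–18:55 overlaps/touches 18:10–19:05 → extend to 18:10–19:05.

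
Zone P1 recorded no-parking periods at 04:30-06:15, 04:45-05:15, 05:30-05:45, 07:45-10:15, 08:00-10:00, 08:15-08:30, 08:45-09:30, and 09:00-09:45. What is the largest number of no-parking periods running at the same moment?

4

At 09:00, 4 of the intervals are simultaneously active.
No point has more.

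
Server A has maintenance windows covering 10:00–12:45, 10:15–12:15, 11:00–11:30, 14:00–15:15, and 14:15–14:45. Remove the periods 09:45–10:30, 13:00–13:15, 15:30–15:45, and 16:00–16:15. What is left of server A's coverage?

A, merged: 10:00-12:45, 14:00-15:15.
10:00-12:45 \ B = 10:30-12:45.
14:00-15:15: nothing removed.

10:30-12:45, 14:00-15:15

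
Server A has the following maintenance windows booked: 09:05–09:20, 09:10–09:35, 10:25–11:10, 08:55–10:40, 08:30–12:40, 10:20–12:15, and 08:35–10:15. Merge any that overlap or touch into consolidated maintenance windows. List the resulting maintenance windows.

Sort by start: 08:30–12:40, 08:35–10:15, 08:55–10:40, 09:05–09:20, 09:10–09:35, 10:20–12:15, 10:25–11:10.
08:35–10:15 overlaps/touches 08:30–12:40 → extend to 08:30–12:40.
08:55–10:40 overlaps/touches 08:30–12:40 → extend to 08:30–12:40.
09:05–09:20 overlaps/touches 08:30–12:40 → extend to 08:30–12:40.
09:10–09:35 overlaps/touches 08:30–12:40 → extend to 08:30–12:40.
10:20–12:15 overlaps/touches 08:30–12:40 → extend to 08:30–12:40.
10:25–11:10 overlaps/touches 08:30–12:40 → extend to 08:30–12:40.

08:30–12:40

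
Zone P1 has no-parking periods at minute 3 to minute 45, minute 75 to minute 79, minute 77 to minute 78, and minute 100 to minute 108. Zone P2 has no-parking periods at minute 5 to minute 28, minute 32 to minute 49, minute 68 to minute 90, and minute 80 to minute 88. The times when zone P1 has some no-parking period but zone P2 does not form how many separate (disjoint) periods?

First set merges to minute 3 to minute 45, minute 75 to minute 79, minute 100 to minute 108.
Second set merges to minute 5 to minute 28, minute 32 to minute 49, minute 68 to minute 90.
A \ B = minute 3 to minute 5, minute 28 to minute 32, minute 100 to minute 108.
That is 3 disjoint pieces.

3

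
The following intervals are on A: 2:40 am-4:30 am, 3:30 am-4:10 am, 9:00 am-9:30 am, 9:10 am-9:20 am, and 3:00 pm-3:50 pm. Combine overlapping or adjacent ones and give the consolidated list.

3:30 am–4:10 am overlaps/touches 2:40 am–4:30 am → extend to 2:40 am–4:30 am.
9:00 am–9:30 am is disjoint → start new block.
9:10 am–9:20 am overlaps/touches 9:00 am–9:30 am → extend to 9:00 am–9:30 am.
3:00 pm–3:50 pm is disjoint → start new block.

2:40 am–4:30 am, 9:00 am–9:30 am, 3:00 pm–3:50 pm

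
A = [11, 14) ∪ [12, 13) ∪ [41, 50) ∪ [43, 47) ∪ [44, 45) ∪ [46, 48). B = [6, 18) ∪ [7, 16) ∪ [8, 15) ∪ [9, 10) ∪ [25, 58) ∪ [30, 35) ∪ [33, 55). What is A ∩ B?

A, merged: [11, 14), [41, 50).
B, merged: [6, 18), [25, 58).
[11, 14) ∩ B → [11, 14).
[41, 50) ∩ B → [41, 50).

[11, 14) ∪ [41, 50)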